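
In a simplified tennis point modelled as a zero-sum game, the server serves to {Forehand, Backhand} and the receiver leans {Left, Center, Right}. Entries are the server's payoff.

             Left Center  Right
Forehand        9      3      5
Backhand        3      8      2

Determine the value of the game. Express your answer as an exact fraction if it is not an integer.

Row minima: Forehand → 3, Backhand → 2; maximin = 3.
Column maxima: Left → 9, Center → 8, Right → 5; minimax = 5.
3 ≠ 5, so there is no saddle point; optimal play is mixed.
Left is strictly dominated by Right (it gives the server strictly more in every row), so the receiver never plays it.
On the remaining 2×2 (Forehand, Backhand vs Center, Right):
Let the server play Forehand with probability p. Expected payoff against Center: 3p + 8(1−p) = −5p + 8; against Right: 5p + 2(1−p) = 3p + 2.
Setting these equal: −5p + 8 = 3p + 2 ⇒ −8p = -6 ⇒ p = 3/4, and the value is (-5)·(3/4) + 8 = 17/4.
For the receiver: with q = P(Center), equating Forehand's and Backhand's payoffs gives −2q + 5 = 6q + 2 ⇒ q = 3/8.

17/4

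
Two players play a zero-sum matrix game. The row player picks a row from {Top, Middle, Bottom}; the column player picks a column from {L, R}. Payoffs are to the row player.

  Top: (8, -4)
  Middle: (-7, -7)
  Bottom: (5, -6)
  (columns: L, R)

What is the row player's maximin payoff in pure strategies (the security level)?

-4

Row minima: Top → -4, Middle → -7, Bottom → -6.
The best of these is -4.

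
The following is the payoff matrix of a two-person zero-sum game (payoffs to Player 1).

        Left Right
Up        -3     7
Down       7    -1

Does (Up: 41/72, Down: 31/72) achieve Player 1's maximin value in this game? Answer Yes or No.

No

Against Left this mix gives (41/72)·(-3) + (31/72)·7 = 47/36.
Against Right this mix gives (41/72)·7 + (31/72)·(-1) = 32/9.
Player 2 will play Left, holding Player 1 to 47/36. Shifting weight toward the row that does better against Left would raise this floor (the equalizing mix achieves 23/9 against both Left and Right), so the proposed strategy is not optimal.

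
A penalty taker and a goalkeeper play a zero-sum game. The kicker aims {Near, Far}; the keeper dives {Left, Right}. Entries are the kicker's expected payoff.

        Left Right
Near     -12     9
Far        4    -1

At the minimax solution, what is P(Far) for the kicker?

Row minima: Near → -12, Far → -1; maximin = -1.
Column maxima: Left → 4, Right → 9; minimax = 4.
-1 ≠ 4, so there is no saddle point; optimal play is mixed.
Let the kicker play Near with probability p. Expected payoff against Left: (-12)p + 4(1−p) = −16p + 4; against Right: 9p + (-1)(1−p) = 10p − 1.
Setting these equal: −16p + 4 = 10p − 1 ⇒ −26p = -5 ⇒ p = 5/26, and the value is (-16)·(5/26) + 4 = 12/13.
For the keeper: with q = P(Left), equating Near's and Far's payoffs gives −21q + 9 = 5q − 1 ⇒ q = 5/13.

21/26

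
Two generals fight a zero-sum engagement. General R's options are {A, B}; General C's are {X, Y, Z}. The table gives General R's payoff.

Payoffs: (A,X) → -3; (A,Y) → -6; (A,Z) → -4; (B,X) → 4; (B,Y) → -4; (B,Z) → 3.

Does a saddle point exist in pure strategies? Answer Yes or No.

Yes

Row minima: A → -6, B → -4; maximin = -4.
Column maxima: X → 4, Y → -4, Z → 3; minimax = -4.
maximin = minimax = -4, so a saddle point exists.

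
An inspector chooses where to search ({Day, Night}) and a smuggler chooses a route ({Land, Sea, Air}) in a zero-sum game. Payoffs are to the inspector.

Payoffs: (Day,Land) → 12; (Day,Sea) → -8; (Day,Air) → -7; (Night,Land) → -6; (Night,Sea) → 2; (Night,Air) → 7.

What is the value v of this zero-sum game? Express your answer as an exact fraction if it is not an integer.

-6/7

Row minima: Day → -8, Night → -6; maximin = -6.
Column maxima: Land → 12, Sea → 2, Air → 7; minimax = 2.
-6 ≠ 2, so there is no saddle point; optimal play is mixed.
Air is strictly dominated by Sea (it gives the inspector strictly more in every row), so the smuggler never plays it.
On the remaining 2×2 (Day, Night vs Land, Sea):
Let the inspector play Day with probability p. Expected payoff against Land: 12p + (-6)(1−p) = 18p − 6; against Sea: (-8)p + 2(1−p) = −10p + 2.
Setting these equal: 18p − 6 = −10p + 2 ⇒ 28p = 8 ⇒ p = 2/7, and the value is (18)·(2/7) − 6 = -6/7.
For the smuggler: with q = P(Land), equating Day's and Night's payoffs gives 20q − 8 = −8q + 2 ⇒ q = 5/14.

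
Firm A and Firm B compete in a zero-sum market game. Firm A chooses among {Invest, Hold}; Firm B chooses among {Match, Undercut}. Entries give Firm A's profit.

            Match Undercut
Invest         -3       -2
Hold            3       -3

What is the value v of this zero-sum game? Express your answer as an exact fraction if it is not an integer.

-15/7

Row minima: Invest → -3, Hold → -3; maximin = -3.
Column maxima: Match → 3, Undercut → -2; minimax = -2.
-3 ≠ -2, so there is no saddle point; optimal play is mixed.
Let Firm A play Invest with probability p. Expected payoff against Match: (-3)p + 3(1−p) = −6p + 3; against Undercut: (-2)p + (-3)(1−p) = p − 3.
Setting these equal: −6p + 3 = p − 3 ⇒ −7p = -6 ⇒ p = 6/7, and the value is (-6)·(6/7) + 3 = -15/7.
For Firm B: with q = P(Match), equating Invest's and Hold's payoffs gives −q − 2 = 6q − 3 ⇒ q = 1/7.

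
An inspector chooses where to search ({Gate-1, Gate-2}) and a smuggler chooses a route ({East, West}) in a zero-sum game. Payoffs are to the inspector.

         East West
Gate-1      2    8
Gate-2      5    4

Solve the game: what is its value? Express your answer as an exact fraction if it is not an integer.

Row minima: Gate-1 → 2, Gate-2 → 4; maximin = 4.
Column maxima: East → 5, West → 8; minimax = 5.
4 ≠ 5, so there is no saddle point; optimal play is mixed.
Let the inspector play Gate-1 with probability p. Expected payoff against East: 2p + 5(1−p) = −3p + 5; against West: 8p + 4(1−p) = 4p + 4.
Setting these equal: −3p + 5 = 4p + 4 ⇒ −7p = -1 ⇒ p = 1/7, and the value is (-3)·(1/7) + 5 = 32/7.
For the smuggler: with q = P(East), equating Gate-1's and Gate-2's payoffs gives −6q + 8 = q + 4 ⇒ q = 4/7.

32/7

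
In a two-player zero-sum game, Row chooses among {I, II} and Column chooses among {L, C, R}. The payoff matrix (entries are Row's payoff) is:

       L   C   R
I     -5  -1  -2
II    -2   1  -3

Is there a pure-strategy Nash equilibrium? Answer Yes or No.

Row minima: I → -5, II → -3; maximin = -3.
Column maxima: L → -2, C → 1, R → -2; minimax = -2.
-3 ≠ -2, so no pure-strategy equilibrium exists.

No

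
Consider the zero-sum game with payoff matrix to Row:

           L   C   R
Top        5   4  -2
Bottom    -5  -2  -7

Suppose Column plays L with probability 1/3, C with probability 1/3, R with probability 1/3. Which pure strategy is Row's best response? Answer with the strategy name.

Top

Expected payoff of Top: (1/3)·5 + (1/3)·4 + (1/3)·(-2) = 7/3.
Expected payoff of Bottom: (1/3)·(-5) + (1/3)·(-2) + (1/3)·(-7) = -14/3.
The largest is 7/3, so Row's best response is Top.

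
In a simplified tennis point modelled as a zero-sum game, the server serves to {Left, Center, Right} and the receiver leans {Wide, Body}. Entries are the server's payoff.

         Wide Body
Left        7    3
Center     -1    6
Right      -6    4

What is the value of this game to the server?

45/11

Row minima: Left → 3, Center → -1, Right → -6; maximin = 3.
Column maxima: Wide → 7, Body → 6; minimax = 6.
3 ≠ 6, so there is no saddle point; optimal play is mixed.
Right is strictly dominated by Center, so the server never plays it.
On the remaining 2×2 (Left, Center vs Wide, Body):
Let the server play Left with probability p. Expected payoff against Wide: 7p + (-1)(1−p) = 8p − 1; against Body: 3p + 6(1−p) = −3p + 6.
Setting these equal: 8p − 1 = −3p + 6 ⇒ 11p = 7 ⇒ p = 7/11, and the value is (8)·(7/11) − 1 = 45/11.
For the receiver: with q = P(Wide), equating Left's and Center's payoffs gives 4q + 3 = −7q + 6 ⇒ q = 3/11.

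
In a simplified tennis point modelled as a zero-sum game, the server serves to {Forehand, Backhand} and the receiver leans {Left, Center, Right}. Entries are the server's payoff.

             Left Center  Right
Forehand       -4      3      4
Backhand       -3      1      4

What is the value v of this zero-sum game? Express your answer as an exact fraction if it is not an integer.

-3

Row minima: Forehand → -4, Backhand → -3; maximin = -3.
Column maxima: Left → -3, Center → 3, Right → 4; minimax = -3.
Since maximin = minimax = -3, there is a saddle point and the value is -3.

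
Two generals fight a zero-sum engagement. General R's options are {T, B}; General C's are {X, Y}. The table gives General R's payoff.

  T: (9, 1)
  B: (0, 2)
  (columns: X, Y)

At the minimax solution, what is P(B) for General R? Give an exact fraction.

4/5

Row minima: T → 1, B → 0; maximin = 1.
Column maxima: X → 9, Y → 2; minimax = 2.
1 ≠ 2, so there is no saddle point; optimal play is mixed.
Let General R play T with probability p. Expected payoff against X: 9p + 0(1−p) = 9p; against Y: 1p + 2(1−p) = −p + 2.
Setting these equal: 9p = −p + 2 ⇒ 10p = 2 ⇒ p = 1/5, and the value is (9)·(1/5) = 9/5.
For General C: with q = P(X), equating T's and B's payoffs gives 8q + 1 = −2q + 2 ⇒ q = 1/10.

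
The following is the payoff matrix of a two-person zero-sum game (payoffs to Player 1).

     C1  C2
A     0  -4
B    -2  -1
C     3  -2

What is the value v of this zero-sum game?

Row minima: A → -4, B → -2, C → -2; maximin = -2.
Column maxima: C1 → 3, C2 → -1; minimax = -1.
-2 ≠ -1, so there is no saddle point; optimal play is mixed.
A is strictly dominated by C, so Player 1 never plays it.
On the remaining 2×2 (B, C vs C1, C2):
Let Player 1 play B with probability p. Expected payoff against C1: (-2)p + 3(1−p) = −5p + 3; against C2: (-1)p + (-2)(1−p) = p − 2.
Setting these equal: −5p + 3 = p − 2 ⇒ −6p = -5 ⇒ p = 5/6, and the value is (-5)·(5/6) + 3 = -7/6.
For Player 2: with q = P(C1), equating B's and C's payoffs gives −q − 1 = 5q − 2 ⇒ q = 1/6.

-7/6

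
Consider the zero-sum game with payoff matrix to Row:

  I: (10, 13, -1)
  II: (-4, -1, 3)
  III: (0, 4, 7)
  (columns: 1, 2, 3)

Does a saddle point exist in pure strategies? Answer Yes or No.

Row minima: I → -1, II → -4, III → 0; maximin = 0.
Column maxima: 1 → 10, 2 → 13, 3 → 7; minimax = 7.
0 ≠ 7, so no pure-strategy equilibrium exists.

No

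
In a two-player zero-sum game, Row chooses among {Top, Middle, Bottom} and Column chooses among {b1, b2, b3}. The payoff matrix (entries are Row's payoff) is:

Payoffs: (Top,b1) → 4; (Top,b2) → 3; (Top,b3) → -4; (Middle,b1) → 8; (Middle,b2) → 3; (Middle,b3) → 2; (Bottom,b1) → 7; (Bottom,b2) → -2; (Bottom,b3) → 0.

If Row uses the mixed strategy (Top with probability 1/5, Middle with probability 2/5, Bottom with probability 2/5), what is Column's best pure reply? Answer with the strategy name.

b3

If Column plays b1, Row's expected payoff is (1/5)·4 + (2/5)·8 + (2/5)·7 = 34/5.
If Column plays b2, Row's expected payoff is (1/5)·3 + (2/5)·3 + (2/5)·(-2) = 1.
If Column plays b3, Row's expected payoff is (1/5)·(-4) + (2/5)·2 + (2/5)·0 = 0.
Column minimizes Row's payoff; the smallest is 0, so the best response is b3.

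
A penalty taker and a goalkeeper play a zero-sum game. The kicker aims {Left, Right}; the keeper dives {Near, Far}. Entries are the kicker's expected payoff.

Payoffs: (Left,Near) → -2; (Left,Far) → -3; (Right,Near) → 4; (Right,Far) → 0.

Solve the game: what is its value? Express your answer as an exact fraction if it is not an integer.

Row minima: Left → -3, Right → 0; maximin = 0.
Column maxima: Near → 4, Far → 0; minimax = 0.
Since maximin = minimax = 0, there is a saddle point and the value is 0.

0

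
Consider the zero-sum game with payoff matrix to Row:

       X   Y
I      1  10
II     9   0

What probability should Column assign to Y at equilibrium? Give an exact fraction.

4/9

Row minima: I → 1, II → 0; maximin = 1.
Column maxima: X → 9, Y → 10; minimax = 9.
1 ≠ 9, so there is no saddle point; optimal play is mixed.
Let Row play I with probability p. Expected payoff against X: 1p + 9(1−p) = −8p + 9; against Y: 10p + 0(1−p) = 10p.
Setting these equal: −8p + 9 = 10p ⇒ −18p = -9 ⇒ p = 1/2, and the value is (-8)·(1/2) + 9 = 5.
For Column: with q = P(X), equating I's and II's payoffs gives −9q + 10 = 9q ⇒ q = 5/9.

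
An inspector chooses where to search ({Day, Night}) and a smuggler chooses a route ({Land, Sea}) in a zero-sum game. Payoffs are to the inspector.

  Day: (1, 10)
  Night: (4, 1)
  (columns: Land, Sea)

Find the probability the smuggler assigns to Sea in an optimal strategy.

1/4

Row minima: Day → 1, Night → 1; maximin = 1.
Column maxima: Land → 4, Sea → 10; minimax = 4.
1 ≠ 4, so there is no saddle point; optimal play is mixed.
Let the inspector play Day with probability p. Expected payoff against Land: 1p + 4(1−p) = −3p + 4; against Sea: 10p + 1(1−p) = 9p + 1.
Setting these equal: −3p + 4 = 9p + 1 ⇒ −12p = -3 ⇒ p = 1/4, and the value is (-3)·(1/4) + 4 = 13/4.
For the smuggler: with q = P(Land), equating Day's and Night's payoffs gives −9q + 10 = 3q + 1 ⇒ q = 3/4.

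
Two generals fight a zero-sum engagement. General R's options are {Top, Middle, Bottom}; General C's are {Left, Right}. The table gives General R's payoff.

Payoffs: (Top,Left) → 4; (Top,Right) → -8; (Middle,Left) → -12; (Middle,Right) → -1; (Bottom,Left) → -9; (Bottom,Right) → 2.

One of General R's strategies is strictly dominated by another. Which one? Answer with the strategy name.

Middle

Bottom gives a strictly higher payoff than Middle against every column: -9 > -12, 2 > -1.
So Middle is strictly dominated and General R never plays it.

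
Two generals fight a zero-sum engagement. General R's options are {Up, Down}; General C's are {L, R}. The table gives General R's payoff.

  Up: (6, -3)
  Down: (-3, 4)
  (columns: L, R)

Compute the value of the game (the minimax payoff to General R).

15/16

Row minima: Up → -3, Down → -3; maximin = -3.
Column maxima: L → 6, R → 4; minimax = 4.
-3 ≠ 4, so there is no saddle point; optimal play is mixed.
Let General R play Up with probability p. Expected payoff against L: 6p + (-3)(1−p) = 9p − 3; against R: (-3)p + 4(1−p) = −7p + 4.
Setting these equal: 9p − 3 = −7p + 4 ⇒ 16p = 7 ⇒ p = 7/16, and the value is (9)·(7/16) − 3 = 15/16.
For General C: with q = P(L), equating Up's and Down's payoffs gives 9q − 3 = −7q + 4 ⇒ q = 7/16.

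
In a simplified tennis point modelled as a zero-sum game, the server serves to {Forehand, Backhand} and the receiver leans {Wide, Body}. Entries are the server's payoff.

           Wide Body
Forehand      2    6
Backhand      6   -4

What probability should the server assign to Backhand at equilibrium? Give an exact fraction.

2/7

Row minima: Forehand → 2, Backhand → -4; maximin = 2.
Column maxima: Wide → 6, Body → 6; minimax = 6.
2 ≠ 6, so there is no saddle point; optimal play is mixed.
Let the server play Forehand with probability p. Expected payoff against Wide: 2p + 6(1−p) = −4p + 6; against Body: 6p + (-4)(1−p) = 10p − 4.
Setting these equal: −4p + 6 = 10p − 4 ⇒ −14p = -10 ⇒ p = 5/7, and the value is (-4)·(5/7) + 6 = 22/7.
For the receiver: with q = P(Wide), equating Forehand's and Backhand's payoffs gives −4q + 6 = 10q − 4 ⇒ q = 5/7.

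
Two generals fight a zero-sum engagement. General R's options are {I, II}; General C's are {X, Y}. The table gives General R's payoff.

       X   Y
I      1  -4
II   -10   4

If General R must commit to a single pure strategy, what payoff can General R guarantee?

-4

Row minima: I → -4, II → -10.
The best of these is -4.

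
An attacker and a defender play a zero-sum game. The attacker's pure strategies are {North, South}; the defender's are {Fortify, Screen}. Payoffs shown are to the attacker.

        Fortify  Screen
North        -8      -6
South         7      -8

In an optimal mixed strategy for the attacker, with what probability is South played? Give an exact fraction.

2/17

Row minima: North → -8, South → -8; maximin = -8.
Column maxima: Fortify → 7, Screen → -6; minimax = -6.
-8 ≠ -6, so there is no saddle point; optimal play is mixed.
Let the attacker play North with probability p. Expected payoff against Fortify: (-8)p + 7(1−p) = −15p + 7; against Screen: (-6)p + (-8)(1−p) = 2p − 8.
Setting these equal: −15p + 7 = 2p − 8 ⇒ −17p = -15 ⇒ p = 15/17, and the value is (-15)·(15/17) + 7 = -106/17.
For the defender: with q = P(Fortify), equating North's and South's payoffs gives −2q − 6 = 15q − 8 ⇒ q = 2/17.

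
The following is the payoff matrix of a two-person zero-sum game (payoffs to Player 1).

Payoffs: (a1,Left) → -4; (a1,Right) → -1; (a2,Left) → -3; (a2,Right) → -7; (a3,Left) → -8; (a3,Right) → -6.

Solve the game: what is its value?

Row minima: a1 → -4, a2 → -7, a3 → -8; maximin = -4.
Column maxima: Left → -3, Right → -1; minimax = -3.
-4 ≠ -3, so there is no saddle point; optimal play is mixed.
a3 is strictly dominated by a1, so Player 1 never plays it.
On the remaining 2×2 (a1, a2 vs Left, Right):
Let Player 1 play a1 with probability p. Expected payoff against Left: (-4)p + (-3)(1−p) = −p − 3; against Right: (-1)p + (-7)(1−p) = 6p − 7.
Setting these equal: −p − 3 = 6p − 7 ⇒ −7p = -4 ⇒ p = 4/7, and the value is (-1)·(4/7) − 3 = -25/7.
For Player 2: with q = P(Left), equating a1's and a2's payoffs gives −3q − 1 = 4q − 7 ⇒ q = 6/7.

-25/7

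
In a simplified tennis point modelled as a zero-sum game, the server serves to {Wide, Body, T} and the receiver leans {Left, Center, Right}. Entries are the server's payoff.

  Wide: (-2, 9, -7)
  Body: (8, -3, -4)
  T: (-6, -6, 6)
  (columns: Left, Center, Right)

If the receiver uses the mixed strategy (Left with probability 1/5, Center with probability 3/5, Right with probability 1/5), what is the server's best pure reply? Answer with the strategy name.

Expected payoff of Wide: (1/5)·(-2) + (3/5)·9 + (1/5)·(-7) = 18/5.
Expected payoff of Body: (1/5)·8 + (3/5)·(-3) + (1/5)·(-4) = -1.
Expected payoff of T: (1/5)·(-6) + (3/5)·(-6) + (1/5)·6 = -18/5.
The largest is 18/5, so the server's best response is Wide.

Wide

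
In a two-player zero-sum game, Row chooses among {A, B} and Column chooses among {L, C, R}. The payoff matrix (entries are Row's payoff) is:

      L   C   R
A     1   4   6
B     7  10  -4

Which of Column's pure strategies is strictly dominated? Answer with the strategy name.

C

L holds Row's payoff strictly below C in every row: 1 < 4, 7 < 10.
So C is strictly dominated for Column.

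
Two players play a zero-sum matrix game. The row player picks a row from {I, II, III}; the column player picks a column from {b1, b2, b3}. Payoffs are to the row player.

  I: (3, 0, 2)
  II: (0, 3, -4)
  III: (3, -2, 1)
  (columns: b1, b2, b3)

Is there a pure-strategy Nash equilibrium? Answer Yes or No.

No

Row minima: I → 0, II → -4, III → -2; maximin = 0.
Column maxima: b1 → 3, b2 → 3, b3 → 2; minimax = 2.
0 ≠ 2, so no pure-strategy equilibrium exists.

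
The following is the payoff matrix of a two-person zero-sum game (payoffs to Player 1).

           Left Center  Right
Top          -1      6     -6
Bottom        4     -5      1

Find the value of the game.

Row minima: Top → -6, Bottom → -5; maximin = -5.
Column maxima: Left → 4, Center → 6, Right → 1; minimax = 1.
-5 ≠ 1, so there is no saddle point; optimal play is mixed.
Left is strictly dominated by Right (it gives Player 1 strictly more in every row), so Player 2 never plays it.
On the remaining 2×2 (Top, Bottom vs Center, Right):
Let Player 1 play Top with probability p. Expected payoff against Center: 6p + (-5)(1−p) = 11p − 5; against Right: (-6)p + 1(1−p) = −7p + 1.
Setting these equal: 11p − 5 = −7p + 1 ⇒ 18p = 6 ⇒ p = 1/3, and the value is (11)·(1/3) − 5 = -4/3.
For Player 2: with q = P(Center), equating Top's and Bottom's payoffs gives 12q − 6 = −6q + 1 ⇒ q = 7/18.

-4/3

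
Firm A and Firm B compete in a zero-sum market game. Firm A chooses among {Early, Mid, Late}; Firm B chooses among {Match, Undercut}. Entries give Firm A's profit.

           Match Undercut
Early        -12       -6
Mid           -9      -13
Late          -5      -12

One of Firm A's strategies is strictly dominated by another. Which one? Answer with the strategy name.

Late gives a strictly higher payoff than Mid against every column: -5 > -9, -12 > -13.
So Mid is strictly dominated and Firm A never plays it.

Mid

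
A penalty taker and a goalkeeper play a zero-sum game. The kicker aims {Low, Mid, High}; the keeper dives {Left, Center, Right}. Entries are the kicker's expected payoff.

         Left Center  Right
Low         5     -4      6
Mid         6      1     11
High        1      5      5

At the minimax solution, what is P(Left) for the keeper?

Row minima: Low → -4, Mid → 1, High → 1; maximin = 1.
Column maxima: Left → 6, Center → 5, Right → 11; minimax = 5.
1 ≠ 5, so there is no saddle point; optimal play is mixed.
Low is strictly dominated by Mid, so the kicker never plays it.
Right is strictly dominated by Left (it gives the kicker strictly more in every row), so the keeper never plays it.
On the remaining 2×2 (Mid, High vs Left, Center):
Let the kicker play Mid with probability p. Expected payoff against Left: 6p + 1(1−p) = 5p + 1; against Center: 1p + 5(1−p) = −4p + 5.
Setting these equal: 5p + 1 = −4p + 5 ⇒ 9p = 4 ⇒ p = 4/9, and the value is (5)·(4/9) + 1 = 29/9.
For the keeper: with q = P(Left), equating Mid's and High's payoffs gives 5q + 1 = −4q + 5 ⇒ q = 4/9.

4/9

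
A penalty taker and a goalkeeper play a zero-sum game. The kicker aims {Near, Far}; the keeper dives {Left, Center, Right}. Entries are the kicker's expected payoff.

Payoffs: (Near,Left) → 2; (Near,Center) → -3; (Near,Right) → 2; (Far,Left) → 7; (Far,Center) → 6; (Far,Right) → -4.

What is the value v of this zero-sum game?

0

Row minima: Near → -3, Far → -4; maximin = -3.
Column maxima: Left → 7, Center → 6, Right → 2; minimax = 2.
-3 ≠ 2, so there is no saddle point; optimal play is mixed.
Left is strictly dominated by Center (it gives the kicker strictly more in every row), so the keeper never plays it.
On the remaining 2×2 (Near, Far vs Center, Right):
Let the kicker play Near with probability p. Expected payoff against Center: (-3)p + 6(1−p) = −9p + 6; against Right: 2p + (-4)(1−p) = 6p − 4.
Setting these equal: −9p + 6 = 6p − 4 ⇒ −15p = -10 ⇒ p = 2/3, and the value is (-9)·(2/3) + 6 = 0.
For the keeper: with q = P(Center), equating Near's and Far's payoffs gives −5q + 2 = 10q − 4 ⇒ q = 2/5.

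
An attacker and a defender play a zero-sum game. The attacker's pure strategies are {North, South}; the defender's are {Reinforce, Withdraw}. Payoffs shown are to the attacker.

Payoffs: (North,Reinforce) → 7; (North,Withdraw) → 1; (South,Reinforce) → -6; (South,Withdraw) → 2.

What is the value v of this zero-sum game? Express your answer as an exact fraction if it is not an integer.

10/7

Row minima: North → 1, South → -6; maximin = 1.
Column maxima: Reinforce → 7, Withdraw → 2; minimax = 2.
1 ≠ 2, so there is no saddle point; optimal play is mixed.
Let the attacker play North with probability p. Expected payoff against Reinforce: 7p + (-6)(1−p) = 13p − 6; against Withdraw: 1p + 2(1−p) = −p + 2.
Setting these equal: 13p − 6 = −p + 2 ⇒ 14p = 8 ⇒ p = 4/7, and the value is (13)·(4/7) − 6 = 10/7.
For the defender: with q = P(Reinforce), equating North's and South's payoffs gives 6q + 1 = −8q + 2 ⇒ q = 1/14.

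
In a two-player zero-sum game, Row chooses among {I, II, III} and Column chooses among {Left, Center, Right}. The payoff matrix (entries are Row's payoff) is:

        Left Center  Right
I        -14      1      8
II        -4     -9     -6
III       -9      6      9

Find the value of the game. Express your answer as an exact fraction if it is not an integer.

-21/4

Row minima: I → -14, II → -9, III → -9; maximin = -9.
Column maxima: Left → -4, Center → 6, Right → 9; minimax = -4.
-9 ≠ -4, so there is no saddle point; optimal play is mixed.
I is strictly dominated by III, so Row never plays it.
Right is strictly dominated by Center (it gives Row strictly more in every row), so Column never plays it.
On the remaining 2×2 (II, III vs Left, Center):
Let Row play II with probability p. Expected payoff against Left: (-4)p + (-9)(1−p) = 5p − 9; against Center: (-9)p + 6(1−p) = −15p + 6.
Setting these equal: 5p − 9 = −15p + 6 ⇒ 20p = 15 ⇒ p = 3/4, and the value is (5)·(3/4) − 9 = -21/4.
For Column: with q = P(Left), equating II's and III's payoffs gives 5q − 9 = −15q + 6 ⇒ q = 3/4.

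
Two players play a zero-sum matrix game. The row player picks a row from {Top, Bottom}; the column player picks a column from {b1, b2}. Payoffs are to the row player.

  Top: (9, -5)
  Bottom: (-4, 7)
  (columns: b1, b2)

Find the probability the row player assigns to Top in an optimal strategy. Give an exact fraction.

Row minima: Top → -5, Bottom → -4; maximin = -4.
Column maxima: b1 → 9, b2 → 7; minimax = 7.
-4 ≠ 7, so there is no saddle point; optimal play is mixed.
Let the row player play Top with probability p. Expected payoff against b1: 9p + (-4)(1−p) = 13p − 4; against b2: (-5)p + 7(1−p) = −12p + 7.
Setting these equal: 13p − 4 = −12p + 7 ⇒ 25p = 11 ⇒ p = 11/25, and the value is (13)·(11/25) − 4 = 43/25.
For the column player: with q = P(b1), equating Top's and Bottom's payoffs gives 14q − 5 = −11q + 7 ⇒ q = 12/25.

11/25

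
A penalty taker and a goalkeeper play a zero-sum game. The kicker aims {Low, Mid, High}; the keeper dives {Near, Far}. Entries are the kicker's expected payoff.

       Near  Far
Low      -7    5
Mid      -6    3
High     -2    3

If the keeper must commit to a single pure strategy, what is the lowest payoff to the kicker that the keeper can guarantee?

-2

Column maxima: Near → -2, Far → 5.
The smallest of these is -2.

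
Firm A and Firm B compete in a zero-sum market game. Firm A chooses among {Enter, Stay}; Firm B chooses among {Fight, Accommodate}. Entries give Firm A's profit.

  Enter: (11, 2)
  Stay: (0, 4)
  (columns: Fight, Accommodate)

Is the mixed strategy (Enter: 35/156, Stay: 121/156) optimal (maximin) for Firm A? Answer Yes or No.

No

Against Fight this mix gives (35/156)·11 + (121/156)·0 = 385/156.
Against Accommodate this mix gives (35/156)·2 + (121/156)·4 = 277/78.
Firm B will play Fight, holding Firm A to 385/156. Shifting weight toward the row that does better against Fight would raise this floor (the equalizing mix achieves 44/13 against both Fight and Accommodate), so the proposed strategy is not optimal.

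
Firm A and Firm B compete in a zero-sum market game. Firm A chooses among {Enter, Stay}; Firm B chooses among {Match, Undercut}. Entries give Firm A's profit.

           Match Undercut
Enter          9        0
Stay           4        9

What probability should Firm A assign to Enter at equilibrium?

Row minima: Enter → 0, Stay → 4; maximin = 4.
Column maxima: Match → 9, Undercut → 9; minimax = 9.
4 ≠ 9, so there is no saddle point; optimal play is mixed.
Let Firm A play Enter with probability p. Expected payoff against Match: 9p + 4(1−p) = 5p + 4; against Undercut: 0p + 9(1−p) = −9p + 9.
Setting these equal: 5p + 4 = −9p + 9 ⇒ 14p = 5 ⇒ p = 5/14, and the value is (5)·(5/14) + 4 = 81/14.
For Firm B: with q = P(Match), equating Enter's and Stay's payoffs gives 9q = −5q + 9 ⇒ q = 9/14.

5/14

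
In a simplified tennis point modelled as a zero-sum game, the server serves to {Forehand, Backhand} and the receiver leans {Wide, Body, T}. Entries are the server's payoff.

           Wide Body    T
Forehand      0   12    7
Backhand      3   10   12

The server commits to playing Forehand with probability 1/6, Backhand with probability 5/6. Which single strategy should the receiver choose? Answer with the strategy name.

If the receiver plays Wide, the server's expected payoff is (1/6)·0 + (5/6)·3 = 5/2.
If the receiver plays Body, the server's expected payoff is (1/6)·12 + (5/6)·10 = 31/3.
If the receiver plays T, the server's expected payoff is (1/6)·7 + (5/6)·12 = 67/6.
The receiver minimizes the server's payoff; the smallest is 5/2, so the best response is Wide.

Wide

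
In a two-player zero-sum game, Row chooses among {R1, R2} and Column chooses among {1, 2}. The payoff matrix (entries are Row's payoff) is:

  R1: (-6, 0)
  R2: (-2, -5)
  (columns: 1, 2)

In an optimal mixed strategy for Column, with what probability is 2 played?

4/9

Row minima: R1 → -6, R2 → -5; maximin = -5.
Column maxima: 1 → -2, 2 → 0; minimax = -2.
-5 ≠ -2, so there is no saddle point; optimal play is mixed.
Let Row play R1 with probability p. Expected payoff against 1: (-6)p + (-2)(1−p) = −4p − 2; against 2: 0p + (-5)(1−p) = 5p − 5.
Setting these equal: −4p − 2 = 5p − 5 ⇒ −9p = -3 ⇒ p = 1/3, and the value is (-4)·(1/3) − 2 = -10/3.
For Column: with q = P(1), equating R1's and R2's payoffs gives −6q = 3q − 5 ⇒ q = 5/9.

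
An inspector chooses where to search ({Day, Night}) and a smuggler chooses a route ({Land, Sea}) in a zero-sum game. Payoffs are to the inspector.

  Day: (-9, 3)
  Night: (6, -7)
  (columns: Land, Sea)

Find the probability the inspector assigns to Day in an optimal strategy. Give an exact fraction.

Row minima: Day → -9, Night → -7; maximin = -7.
Column maxima: Land → 6, Sea → 3; minimax = 3.
-7 ≠ 3, so there is no saddle point; optimal play is mixed.
Let the inspector play Day with probability p. Expected payoff against Land: (-9)p + 6(1−p) = −15p + 6; against Sea: 3p + (-7)(1−p) = 10p − 7.
Setting these equal: −15p + 6 = 10p − 7 ⇒ −25p = -13 ⇒ p = 13/25, and the value is (-15)·(13/25) + 6 = -9/5.
For the smuggler: with q = P(Land), equating Day's and Night's payoffs gives −12q + 3 = 13q − 7 ⇒ q = 2/5.

13/25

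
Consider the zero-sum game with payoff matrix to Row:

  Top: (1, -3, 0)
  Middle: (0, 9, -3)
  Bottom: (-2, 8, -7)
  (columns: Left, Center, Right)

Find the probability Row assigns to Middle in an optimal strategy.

Row minima: Top → -3, Middle → -3, Bottom → -7; maximin = -3.
Column maxima: Left → 1, Center → 9, Right → 0; minimax = 0.
-3 ≠ 0, so there is no saddle point; optimal play is mixed.
Bottom is strictly dominated by Middle, so Row never plays it.
Left is strictly dominated by Right (it gives Row strictly more in every row), so Column never plays it.
On the remaining 2×2 (Top, Middle vs Center, Right):
Let Row play Top with probability p. Expected payoff against Center: (-3)p + 9(1−p) = −12p + 9; against Right: 0p + (-3)(1−p) = 3p − 3.
Setting these equal: −12p + 9 = 3p − 3 ⇒ −15p = -12 ⇒ p = 4/5, and the value is (-12)·(4/5) + 9 = -3/5.
For Column: with q = P(Center), equating Top's and Middle's payoffs gives −3q = 12q − 3 ⇒ q = 1/5.

1/5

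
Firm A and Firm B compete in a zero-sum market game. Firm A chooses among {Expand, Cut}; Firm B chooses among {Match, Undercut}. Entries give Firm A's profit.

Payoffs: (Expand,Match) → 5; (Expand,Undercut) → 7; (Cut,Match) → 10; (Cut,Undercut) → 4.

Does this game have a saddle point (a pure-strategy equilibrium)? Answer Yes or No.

Row minima: Expand → 5, Cut → 4; maximin = 5.
Column maxima: Match → 10, Undercut → 7; minimax = 7.
5 ≠ 7, so no pure-strategy equilibrium exists.

No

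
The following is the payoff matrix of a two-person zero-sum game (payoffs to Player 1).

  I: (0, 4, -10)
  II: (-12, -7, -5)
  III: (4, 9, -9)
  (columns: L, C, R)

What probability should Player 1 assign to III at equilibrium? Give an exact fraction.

Row minima: I → -10, II → -12, III → -9; maximin = -9.
Column maxima: L → 4, C → 9, R → -5; minimax = -5.
-9 ≠ -5, so there is no saddle point; optimal play is mixed.
I is strictly dominated by III, so Player 1 never plays it.
C is strictly dominated by L (it gives Player 1 strictly more in every row), so Player 2 never plays it.
On the remaining 2×2 (II, III vs L, R):
Let Player 1 play II with probability p. Expected payoff against L: (-12)p + 4(1−p) = −16p + 4; against R: (-5)p + (-9)(1−p) = 4p − 9.
Setting these equal: −16p + 4 = 4p − 9 ⇒ −20p = -13 ⇒ p = 13/20, and the value is (-16)·(13/20) + 4 = -32/5.
For Player 2: with q = P(L), equating II's and III's payoffs gives −7q − 5 = 13q − 9 ⇒ q = 1/5.

7/20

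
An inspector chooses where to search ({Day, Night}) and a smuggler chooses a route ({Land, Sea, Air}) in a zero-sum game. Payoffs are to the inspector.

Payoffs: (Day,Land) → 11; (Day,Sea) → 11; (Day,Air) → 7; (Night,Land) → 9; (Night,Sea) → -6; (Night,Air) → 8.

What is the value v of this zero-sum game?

Row minima: Day → 7, Night → -6; maximin = 7.
Column maxima: Land → 11, Sea → 11, Air → 8; minimax = 8.
7 ≠ 8, so there is no saddle point; optimal play is mixed.
Land is strictly dominated by Air (it gives the inspector strictly more in every row), so the smuggler never plays it.
On the remaining 2×2 (Day, Night vs Sea, Air):
Let the inspector play Day with probability p. Expected payoff against Sea: 11p + (-6)(1−p) = 17p − 6; against Air: 7p + 8(1−p) = −p + 8.
Setting these equal: 17p − 6 = −p + 8 ⇒ 18p = 14 ⇒ p = 7/9, and the value is (17)·(7/9) − 6 = 65/9.
For the smuggler: with q = P(Sea), equating Day's and Night's payoffs gives 4q + 7 = −14q + 8 ⇒ q = 1/18.

65/9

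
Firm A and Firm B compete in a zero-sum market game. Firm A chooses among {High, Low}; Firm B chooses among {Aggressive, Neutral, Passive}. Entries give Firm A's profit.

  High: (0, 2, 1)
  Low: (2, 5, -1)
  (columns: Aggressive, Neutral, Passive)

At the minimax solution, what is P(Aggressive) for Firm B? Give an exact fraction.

Row minima: High → 0, Low → -1; maximin = 0.
Column maxima: Aggressive → 2, Neutral → 5, Passive → 1; minimax = 1.
0 ≠ 1, so there is no saddle point; optimal play is mixed.
Neutral is strictly dominated by Aggressive (it gives Firm A strictly more in every row), so Firm B never plays it.
On the remaining 2×2 (High, Low vs Aggressive, Passive):
Let Firm A play High with probability p. Expected payoff against Aggressive: 0p + 2(1−p) = −2p + 2; against Passive: 1p + (-1)(1−p) = 2p − 1.
Setting these equal: −2p + 2 = 2p − 1 ⇒ −4p = -3 ⇒ p = 3/4, and the value is (-2)·(3/4) + 2 = 1/2.
For Firm B: with q = P(Aggressive), equating High's and Low's payoffs gives −q + 1 = 3q − 1 ⇒ q = 1/2.

1/2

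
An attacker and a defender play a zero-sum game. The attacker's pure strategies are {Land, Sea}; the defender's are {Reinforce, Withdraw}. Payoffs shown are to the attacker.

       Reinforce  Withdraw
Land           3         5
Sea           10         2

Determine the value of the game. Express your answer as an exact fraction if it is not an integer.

Row minima: Land → 3, Sea → 2; maximin = 3.
Column maxima: Reinforce → 10, Withdraw → 5; minimax = 5.
3 ≠ 5, so there is no saddle point; optimal play is mixed.
Let the attacker play Land with probability p. Expected payoff against Reinforce: 3p + 10(1−p) = −7p + 10; against Withdraw: 5p + 2(1−p) = 3p + 2.
Setting these equal: −7p + 10 = 3p + 2 ⇒ −10p = -8 ⇒ p = 4/5, and the value is (-7)·(4/5) + 10 = 22/5.
For the defender: with q = P(Reinforce), equating Land's and Sea's payoffs gives −2q + 5 = 8q + 2 ⇒ q = 3/10.

22/5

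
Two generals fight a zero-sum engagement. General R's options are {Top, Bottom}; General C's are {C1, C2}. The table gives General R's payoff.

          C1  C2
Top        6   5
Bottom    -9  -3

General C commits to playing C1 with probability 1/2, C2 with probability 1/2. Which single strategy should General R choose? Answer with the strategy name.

Top

Expected payoff of Top: (1/2)·6 + (1/2)·5 = 11/2.
Expected payoff of Bottom: (1/2)·(-9) + (1/2)·(-3) = -6.
The largest is 11/2, so General R's best response is Top.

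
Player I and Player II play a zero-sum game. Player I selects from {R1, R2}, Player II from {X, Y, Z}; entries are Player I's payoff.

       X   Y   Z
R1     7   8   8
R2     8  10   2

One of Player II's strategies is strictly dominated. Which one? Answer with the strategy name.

Y

X holds Player I's payoff strictly below Y in every row: 7 < 8, 8 < 10.
So Y is strictly dominated for Player II.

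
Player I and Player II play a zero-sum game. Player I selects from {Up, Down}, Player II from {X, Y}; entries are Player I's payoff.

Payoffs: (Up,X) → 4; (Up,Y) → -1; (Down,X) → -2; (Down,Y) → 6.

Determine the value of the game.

22/13

Row minima: Up → -1, Down → -2; maximin = -1.
Column maxima: X → 4, Y → 6; minimax = 4.
-1 ≠ 4, so there is no saddle point; optimal play is mixed.
Let Player I play Up with probability p. Expected payoff against X: 4p + (-2)(1−p) = 6p − 2; against Y: (-1)p + 6(1−p) = −7p + 6.
Setting these equal: 6p − 2 = −7p + 6 ⇒ 13p = 8 ⇒ p = 8/13, and the value is (6)·(8/13) − 2 = 22/13.
For Player II: with q = P(X), equating Up's and Down's payoffs gives 5q − 1 = −8q + 6 ⇒ q = 7/13.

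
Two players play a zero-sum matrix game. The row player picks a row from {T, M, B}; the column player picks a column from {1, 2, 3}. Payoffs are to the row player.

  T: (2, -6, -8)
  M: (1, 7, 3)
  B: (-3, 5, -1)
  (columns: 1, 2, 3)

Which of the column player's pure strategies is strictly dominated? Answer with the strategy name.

3 holds the row player's payoff strictly below 2 in every row: -8 < -6, 3 < 7, -1 < 5.
So 2 is strictly dominated for the column player.

2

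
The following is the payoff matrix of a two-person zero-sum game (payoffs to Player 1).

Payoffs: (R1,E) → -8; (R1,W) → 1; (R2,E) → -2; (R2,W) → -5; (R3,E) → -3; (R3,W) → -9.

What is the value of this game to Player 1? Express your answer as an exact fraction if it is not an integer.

-7/2

Row minima: R1 → -8, R2 → -5, R3 → -9; maximin = -5.
Column maxima: E → -2, W → 1; minimax = -2.
-5 ≠ -2, so there is no saddle point; optimal play is mixed.
R3 is strictly dominated by R2, so Player 1 never plays it.
On the remaining 2×2 (R1, R2 vs E, W):
Let Player 1 play R1 with probability p. Expected payoff against E: (-8)p + (-2)(1−p) = −6p − 2; against W: 1p + (-5)(1−p) = 6p − 5.
Setting these equal: −6p − 2 = 6p − 5 ⇒ −12p = -3 ⇒ p = 1/4, and the value is (-6)·(1/4) − 2 = -7/2.
For Player 2: with q = P(E), equating R1's and R2's payoffs gives −9q + 1 = 3q − 5 ⇒ q = 1/2.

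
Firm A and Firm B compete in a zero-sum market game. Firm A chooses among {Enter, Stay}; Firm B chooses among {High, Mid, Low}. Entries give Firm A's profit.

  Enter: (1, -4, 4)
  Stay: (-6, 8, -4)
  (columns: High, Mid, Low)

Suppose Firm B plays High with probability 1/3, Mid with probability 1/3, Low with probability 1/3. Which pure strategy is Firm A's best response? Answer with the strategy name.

Expected payoff of Enter: (1/3)·1 + (1/3)·(-4) + (1/3)·4 = 1/3.
Expected payoff of Stay: (1/3)·(-6) + (1/3)·8 + (1/3)·(-4) = -2/3.
The largest is 1/3, so Firm A's best response is Enter.

Enter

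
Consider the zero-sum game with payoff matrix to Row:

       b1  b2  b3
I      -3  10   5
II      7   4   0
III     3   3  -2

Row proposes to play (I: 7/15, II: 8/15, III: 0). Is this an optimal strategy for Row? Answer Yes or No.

Yes

Against b1 this mix gives (7/15)·(-3) + (8/15)·7 = 7/3.
Against b2 this mix gives (7/15)·10 + (8/15)·4 = 34/5.
Against b3 this mix gives (7/15)·5 + (8/15)·0 = 7/3.
All of Column's active replies (b1, b3) yield 7/3, and no column does worse for Row. The mix makes Column indifferent and guarantees 7/3, so it is optimal.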